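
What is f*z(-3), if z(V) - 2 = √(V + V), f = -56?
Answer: -112 - 56*I*√6 ≈ -112.0 - 137.17*I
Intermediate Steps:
z(V) = 2 + √2*√V (z(V) = 2 + √(V + V) = 2 + √(2*V) = 2 + √2*√V)
f*z(-3) = -56*(2 + √2*√(-3)) = -56*(2 + √2*(I*√3)) = -56*(2 + I*√6) = -112 - 56*I*√6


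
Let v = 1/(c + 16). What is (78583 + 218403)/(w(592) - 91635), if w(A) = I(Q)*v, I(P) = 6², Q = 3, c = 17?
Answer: -3266846/1007973 ≈ -3.2410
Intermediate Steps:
I(P) = 36
v = 1/33 (v = 1/(17 + 16) = 1/33 ≈ 0.030303)
w(A) = 12/11 (w(A) = 36*(1/33) = 12/11)
(78583 + 218403)/(w(592) - 91635) = (78583 + 218403)/(12/11 - 91635) = 296986/(-1007973/11) = 296986*(-11/1007973) = -3266846/1007973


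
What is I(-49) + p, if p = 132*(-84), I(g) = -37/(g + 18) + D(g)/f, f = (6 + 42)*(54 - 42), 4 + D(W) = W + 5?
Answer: -4124323/372 ≈ -11087.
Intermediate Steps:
D(W) = 1 + W (D(W) = -4 + (W + 5) = -4 + (5 + W) = 1 + W)
f = 576 (f = 48*12 = 576)
I(g) = 1/576 - 37/(18 + g) + g/576 (I(g) = -37/(g + 18) + (1 + g)/576 = -37/(18 + g) + (1 + g)*(1/576) = -37/(18 + g) + (1/576 + g/576) = 1/576 - 37/(18 + g) + g/576)
p = -11088
I(-49) + p = (-21294 + (-49)² + 19*(-49))/(576*(18 - 49)) - 11088 = (1/576)*(-21294 + 2401 - 931)/(-31) - 11088 = (1/576)*(-1/31)*(-19824) - 11088 = 413/372 - 11088 = -4124323/372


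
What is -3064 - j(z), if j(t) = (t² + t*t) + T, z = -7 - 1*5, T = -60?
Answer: -3292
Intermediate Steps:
z = -12 (z = -7 - 5 = -12)
j(t) = -60 + 2*t² (j(t) = (t² + t*t) - 60 = (t² + t²) - 60 = 2*t² - 60 = -60 + 2*t²)
-3064 - j(z) = -3064 - (-60 + 2*(-12)²) = -3064 - (-60 + 2*144) = -3064 - (-60 + 288) = -3064 - 1*228 = -3064 - 228 = -3292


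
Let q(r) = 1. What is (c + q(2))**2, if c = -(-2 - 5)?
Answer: 64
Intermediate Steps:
c = 7 (c = -1*(-7) = 7)
(c + q(2))**2 = (7 + 1)**2 = 8**2 = 64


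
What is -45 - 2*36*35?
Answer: -2565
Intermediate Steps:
-45 - 2*36*35 = -45 - 72*35 = -45 - 2520 = -2565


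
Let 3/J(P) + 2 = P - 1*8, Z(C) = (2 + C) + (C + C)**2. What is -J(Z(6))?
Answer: -3/142 ≈ -0.021127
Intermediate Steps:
Z(C) = 2 + C + 4*C**2 (Z(C) = (2 + C) + (2*C)**2 = (2 + C) + 4*C**2 = 2 + C + 4*C**2)
J(P) = 3/(-10 + P) (J(P) = 3/(-2 + (P - 1*8)) = 3/(-2 + (P - 8)) = 3/(-2 + (-8 + P)) = 3/(-10 + P))
-J(Z(6)) = -3/(-10 + (2 + 6 + 4*6**2)) = -3/(-10 + (2 + 6 + 4*36)) = -3/(-10 + (2 + 6 + 144)) = -3/(-10 + 152) = -3/142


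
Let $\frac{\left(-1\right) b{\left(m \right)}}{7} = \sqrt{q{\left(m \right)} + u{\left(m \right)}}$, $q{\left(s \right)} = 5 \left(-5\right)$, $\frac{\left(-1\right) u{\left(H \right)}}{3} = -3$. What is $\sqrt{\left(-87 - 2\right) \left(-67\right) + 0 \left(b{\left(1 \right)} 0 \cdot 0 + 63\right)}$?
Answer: $\sqrt{5963} \approx 77.22$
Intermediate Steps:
$u{\left(H \right)} = 9$ ($u{\left(H \right)} = \left(-3\right) \left(-3\right) = 9$)
$q{\left(s \right)} = -25$
$b{\left(m \right)} = - 28 i$ ($b{\left(m \right)} = - 7 \sqrt{-25 + 9} = - 7 \sqrt{-16} = - 7 \cdot 4 i = - 28 i$)
$\sqrt{\left(-87 - 2\right) \left(-67\right) + 0 \left(b{\left(1 \right)} 0 \cdot 0 + 63\right)} = \sqrt{\left(-87 - 2\right) \left(-67\right) + 0 \left(- 28 i 0 \cdot 0 + 63\right)} = \sqrt{\left(-89\right) \left(-67\right) + 0 \left(0 \cdot 0 + 63\right)} = \sqrt{5963 + 0 \left(0 + 63\right)} = \sqrt{5963 + 0 \cdot 63} = \sqrt{5963 + 0} = \sqrt{5963}$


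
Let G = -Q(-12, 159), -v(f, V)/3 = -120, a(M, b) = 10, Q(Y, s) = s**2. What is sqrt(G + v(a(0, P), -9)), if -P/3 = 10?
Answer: 3*I*sqrt(2769) ≈ 157.86*I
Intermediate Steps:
P = -30 (P = -3*10 = -30)
v(f, V) = 360 (v(f, V) = -3*(-120) = 360)
G = -25281 (G = -1*159**2 = -1*25281 = -25281)
sqrt(G + v(a(0, P), -9)) = sqrt(-25281 + 360) = sqrt(-24921) = 3*I*sqrt(2769)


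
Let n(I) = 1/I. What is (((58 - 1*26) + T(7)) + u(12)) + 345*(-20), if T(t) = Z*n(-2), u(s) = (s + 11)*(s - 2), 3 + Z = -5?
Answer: -6634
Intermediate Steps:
Z = -8 (Z = -3 - 5 = -8)
u(s) = (-2 + s)*(11 + s) (u(s) = (11 + s)*(-2 + s) = (-2 + s)*(11 + s))
T(t) = 4 (T(t) = -8/(-2) = -8*(-½) = 4)
(((58 - 1*26) + T(7)) + u(12)) + 345*(-20) = (((58 - 1*26) + 4) + (-22 + 12² + 9*12)) + 345*(-20) = (((58 - 26) + 4) + (-22 + 144 + 108)) - 6900 = ((32 + 4) + 230) - 6900 = (36 + 230) - 6900 = 266 - 6900 = -6634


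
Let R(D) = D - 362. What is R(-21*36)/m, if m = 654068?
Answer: -559/327034 ≈ -0.0017093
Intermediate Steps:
R(D) = -362 + D
R(-21*36)/m = (-362 - 21*36)/654068 = (-362 - 756)*(1/654068) = -1118*1/654068 = -559/327034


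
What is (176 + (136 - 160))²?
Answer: 23104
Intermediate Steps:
(176 + (136 - 160))² = (176 - 24)² = 152² = 23104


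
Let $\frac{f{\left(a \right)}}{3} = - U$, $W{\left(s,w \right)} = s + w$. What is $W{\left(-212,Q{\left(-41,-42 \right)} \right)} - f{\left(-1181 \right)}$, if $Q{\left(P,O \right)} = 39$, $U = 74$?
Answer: $49$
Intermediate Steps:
$f{\left(a \right)} = -222$ ($f{\left(a \right)} = 3 \left(\left(-1\right) 74\right) = 3 \left(-74\right) = -222$)
$W{\left(-212,Q{\left(-41,-42 \right)} \right)} - f{\left(-1181 \right)} = \left(-212 + 39\right) - -222 = -173 + 222 = 49$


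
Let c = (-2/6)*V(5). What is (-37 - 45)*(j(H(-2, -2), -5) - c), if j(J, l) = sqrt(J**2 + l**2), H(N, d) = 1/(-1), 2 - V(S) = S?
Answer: 82 - 82*sqrt(26) ≈ -336.12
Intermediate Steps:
V(S) = 2 - S
H(N, d) = -1
c = 1 (c = (-2/6)*(2 - 1*5) = (-2*1/6)*(2 - 5) = -1/3*(-3) = 1)
(-37 - 45)*(j(H(-2, -2), -5) - c) = (-37 - 45)*(sqrt((-1)**2 + (-5)**2) - 1*1) = -82*(sqrt(1 + 25) - 1) = -82*(sqrt(26) - 1) = -82*(-1 + sqrt(26)) = 82 - 82*sqrt(26)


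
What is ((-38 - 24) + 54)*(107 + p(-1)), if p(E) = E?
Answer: -848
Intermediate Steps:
((-38 - 24) + 54)*(107 + p(-1)) = ((-38 - 24) + 54)*(107 - 1) = (-62 + 54)*106 = -8*106 = -848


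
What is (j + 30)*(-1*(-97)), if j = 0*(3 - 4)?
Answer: 2910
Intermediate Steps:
j = 0 (j = 0*(-1) = 0)
(j + 30)*(-1*(-97)) = (0 + 30)*(-1*(-97)) = 30*97 = 2910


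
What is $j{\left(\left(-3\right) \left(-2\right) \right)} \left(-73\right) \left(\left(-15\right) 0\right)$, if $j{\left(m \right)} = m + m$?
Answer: $0$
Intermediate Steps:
$j{\left(m \right)} = 2 m$
$j{\left(\left(-3\right) \left(-2\right) \right)} \left(-73\right) \left(\left(-15\right) 0\right) = 2 \left(\left(-3\right) \left(-2\right)\right) \left(-73\right) \left(\left(-15\right) 0\right) = 2 \cdot 6 \left(-73\right) 0 = 12 \left(-73\right) 0 = \left(-876\right) 0 = 0$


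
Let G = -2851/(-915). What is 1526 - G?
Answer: 1393439/915 ≈ 1522.9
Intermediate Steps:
G = 2851/915 (G = -2851*(-1/915) = 2851/915 ≈ 3.1158)
1526 - G = 1526 - 1*2851/915 = 1526 - 2851/915 = 1393439/915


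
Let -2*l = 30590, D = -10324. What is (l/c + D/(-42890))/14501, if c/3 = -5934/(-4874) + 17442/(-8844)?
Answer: 1178267826537436/2529152027606835 ≈ 0.46587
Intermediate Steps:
l = -15295 (l = -1/2*30590 = -15295)
c = -8133003/3592138 (c = 3*(-5934/(-4874) + 17442/(-8844)) = 3*(-5934*(-1/4874) + 17442*(-1/8844)) = 3*(2967/2437 - 2907/1474) = 3*(-2711001/3592138) = -8133003/3592138 ≈ -2.2641)
(l/c + D/(-42890))/14501 = (-15295/(-8133003/3592138) - 10324/(-42890))/14501 = (-15295*(-3592138/8133003) - 10324*(-1/42890))*(1/14501) = (54941750710/8133003 + 5162/21445)*(1/14501) = (1178267826537436/174412249335)*(1/14501) = 1178267826537436/2529152027606835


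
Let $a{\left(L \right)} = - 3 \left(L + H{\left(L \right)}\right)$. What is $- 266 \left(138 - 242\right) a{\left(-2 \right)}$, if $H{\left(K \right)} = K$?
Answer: $331968$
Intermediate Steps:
$a{\left(L \right)} = - 6 L$ ($a{\left(L \right)} = - 3 \left(L + L\right) = - 3 \cdot 2 L = - 6 L$)
$- 266 \left(138 - 242\right) a{\left(-2 \right)} = - 266 \left(138 - 242\right) \left(\left(-6\right) \left(-2\right)\right) = \left(-266\right) \left(-104\right) 12 = 27664 \cdot 12 = 331968$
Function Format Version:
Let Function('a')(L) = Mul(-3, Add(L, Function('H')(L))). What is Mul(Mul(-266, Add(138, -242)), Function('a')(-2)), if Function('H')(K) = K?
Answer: 331968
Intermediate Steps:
Function('a')(L) = Mul(-6, L) (Function('a')(L) = Mul(-3, Add(L, L)) = Mul(-3, Mul(2, L)) = Mul(-6, L))
Mul(Mul(-266, Add(138, -242)), Function('a')(-2)) = Mul(Mul(-266, Add(138, -242)), Mul(-6, -2)) = Mul(Mul(-266, -104), 12) = Mul(27664, 12) = 331968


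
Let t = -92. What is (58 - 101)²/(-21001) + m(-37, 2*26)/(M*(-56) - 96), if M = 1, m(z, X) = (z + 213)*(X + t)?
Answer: 18445749/399019 ≈ 46.228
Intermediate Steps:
m(z, X) = (-92 + X)*(213 + z) (m(z, X) = (z + 213)*(X - 92) = (213 + z)*(-92 + X) = (-92 + X)*(213 + z))
(58 - 101)²/(-21001) + m(-37, 2*26)/(M*(-56) - 96) = (58 - 101)²/(-21001) + (-19596 - 92*(-37) + 213*(2*26) + (2*26)*(-37))/(1*(-56) - 96) = (-43)²*(-1/21001) + (-19596 + 3404 + 213*52 + 52*(-37))/(-56 - 96) = 1849*(-1/21001) + (-19596 + 3404 + 11076 - 1924)/(-152) = -1849/21001 - 7040*(-1/152) = -1849/21001 + 880/19 = 18445749/399019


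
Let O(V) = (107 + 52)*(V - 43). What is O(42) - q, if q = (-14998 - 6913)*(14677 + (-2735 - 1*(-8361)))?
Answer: 444858874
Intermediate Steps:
O(V) = -6837 + 159*V (O(V) = 159*(-43 + V) = -6837 + 159*V)
q = -444859033 (q = -21911*(14677 + (-2735 + 8361)) = -21911*(14677 + 5626) = -21911*20303 = -444859033)
O(42) - q = (-6837 + 159*42) - 1*(-444859033) = (-6837 + 6678) + 444859033 = -159 + 444859033 = 444858874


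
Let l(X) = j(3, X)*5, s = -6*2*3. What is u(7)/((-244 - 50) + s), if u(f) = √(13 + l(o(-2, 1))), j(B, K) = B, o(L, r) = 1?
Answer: -√7/165 ≈ -0.016035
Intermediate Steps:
s = -36 (s = -12*3 = -36)
l(X) = 15 (l(X) = 3*5 = 15)
u(f) = 2*√7 (u(f) = √(13 + 15) = √28 = 2*√7)
u(7)/((-244 - 50) + s) = (2*√7)/((-244 - 50) - 36) = (2*√7)/(-294 - 36) = (2*√7)/(-330) = (2*√7)*(-1/330) = -√7/165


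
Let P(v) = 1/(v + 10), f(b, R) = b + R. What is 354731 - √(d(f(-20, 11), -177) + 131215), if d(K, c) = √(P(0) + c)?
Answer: 354731 - √(13121500 + 10*I*√17690)/10 ≈ 3.5437e+5 - 0.018359*I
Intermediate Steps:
f(b, R) = R + b
P(v) = 1/(10 + v)
d(K, c) = √(⅒ + c) (d(K, c) = √(1/(10 + 0) + c) = √(1/10 + c) = √(⅒ + c))
354731 - √(d(f(-20, 11), -177) + 131215) = 354731 - √(√(10 + 100*(-177))/10 + 131215) = 354731 - √(√(10 - 17700)/10 + 131215) = 354731 - √(√(-17690)/10 + 131215) = 354731 - √((I*√17690)/10 + 131215) = 354731 - √(I*√17690/10 + 131215) = 354731 - √(131215 + I*√17690/10)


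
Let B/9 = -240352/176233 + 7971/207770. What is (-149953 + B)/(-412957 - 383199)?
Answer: 189348462462307/1005241127293240 ≈ 0.18836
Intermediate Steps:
B = -15062021937/1262618290 (B = 9*(-240352/176233 + 7971/207770) = 9*(-240352*1/176233 + 7971*(1/207770)) = 9*(-8288/6077 + 7971/207770) = 9*(-1673557993/1262618290) = -15062021937/1262618290 ≈ -11.929)
(-149953 + B)/(-412957 - 383199) = (-149953 - 15062021937/1262618290)/(-412957 - 383199) = -189348462462307/1262618290/(-796156) = -189348462462307/1262618290*(-1/796156) = 189348462462307/1005241127293240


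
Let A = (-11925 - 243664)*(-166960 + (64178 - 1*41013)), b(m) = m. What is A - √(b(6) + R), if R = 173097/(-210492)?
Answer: 36752420255 - 3*√8741265/3898 ≈ 3.6752e+10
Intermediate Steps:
R = -6411/7796 (R = 173097*(-1/210492) = -6411/7796 ≈ -0.82234)
A = 36752420255 (A = -255589*(-166960 + (64178 - 41013)) = -255589*(-166960 + 23165) = -255589*(-143795) = 36752420255)
A - √(b(6) + R) = 36752420255 - √(6 - 6411/7796) = 36752420255 - √(40365/7796) = 36752420255 - 3*√8741265/3898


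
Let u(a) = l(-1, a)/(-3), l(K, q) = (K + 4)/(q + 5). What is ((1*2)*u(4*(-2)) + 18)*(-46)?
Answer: -2576/3 ≈ -858.67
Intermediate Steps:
l(K, q) = (4 + K)/(5 + q)
u(a) = -1/(5 + a) (u(a) = ((4 - 1)/(5 + a))/(-3) = (3/(5 + a))*(-1/3) = -1/(5 + a))
((1*2)*u(4*(-2)) + 18)*(-46) = ((1*2)*(-1/(5 + 4*(-2))) + 18)*(-46) = (2*(-1/(5 - 8)) + 18)*(-46) = (2*(-1/(-3)) + 18)*(-46) = (2*(-1*(-1/3)) + 18)*(-46) = (2*(1/3) + 18)*(-46) = (2/3 + 18)*(-46) = (56/3)*(-46) = -2576/3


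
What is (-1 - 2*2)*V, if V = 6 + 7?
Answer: -65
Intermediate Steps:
V = 13
(-1 - 2*2)*V = (-1 - 2*2)*13 = (-1 - 4)*13 = -5*13 = -65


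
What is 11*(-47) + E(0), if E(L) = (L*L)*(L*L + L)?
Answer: -517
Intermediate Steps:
E(L) = L²*(L + L²) (E(L) = L²*(L² + L) = L²*(L + L²))
11*(-47) + E(0) = 11*(-47) + 0³*(1 + 0) = -517 + 0*1 = -517 + 0 = -517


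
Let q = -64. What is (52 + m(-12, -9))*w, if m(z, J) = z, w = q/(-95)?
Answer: 512/19 ≈ 26.947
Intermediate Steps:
w = 64/95 (w = -64/(-95) = -64*(-1/95) = 64/95 ≈ 0.67368)
(52 + m(-12, -9))*w = (52 - 12)*(64/95) = 40*(64/95) = 512/19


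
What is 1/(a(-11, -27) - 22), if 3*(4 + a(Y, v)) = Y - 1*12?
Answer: -3/101 ≈ -0.029703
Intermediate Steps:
a(Y, v) = -8 + Y/3 (a(Y, v) = -4 + (Y - 1*12)/3 = -4 + (Y - 12)/3 = -4 + (-12 + Y)/3 = -4 + (-4 + Y/3) = -8 + Y/3)
1/(a(-11, -27) - 22) = 1/((-8 + (⅓)*(-11)) - 22) = 1/((-8 - 11/3) - 22) = 1/(-35/3 - 22) = 1/(-101/3) = -3/101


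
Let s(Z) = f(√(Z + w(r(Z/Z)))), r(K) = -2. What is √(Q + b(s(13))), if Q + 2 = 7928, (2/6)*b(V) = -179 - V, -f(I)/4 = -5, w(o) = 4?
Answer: √7329 ≈ 85.610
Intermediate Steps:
f(I) = 20 (f(I) = -4*(-5) = 20)
s(Z) = 20
b(V) = -537 - 3*V (b(V) = 3*(-179 - V) = -537 - 3*V)
Q = 7926 (Q = -2 + 7928 = 7926)
√(Q + b(s(13))) = √(7926 + (-537 - 3*20)) = √(7926 + (-537 - 60)) = √(7926 - 597) = √7329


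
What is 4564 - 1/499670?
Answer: 2280493879/499670 ≈ 4564.0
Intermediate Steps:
4564 - 1/499670 = 2280493879/499670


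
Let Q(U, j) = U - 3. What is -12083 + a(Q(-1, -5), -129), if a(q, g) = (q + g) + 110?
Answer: -12106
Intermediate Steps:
Q(U, j) = -3 + U
a(q, g) = 110 + g + q (a(q, g) = (g + q) + 110 = 110 + g + q)
-12083 + a(Q(-1, -5), -129) = -12083 + (110 - 129 + (-3 - 1)) = -12083 + (110 - 129 - 4) = -12083 - 23 = -12106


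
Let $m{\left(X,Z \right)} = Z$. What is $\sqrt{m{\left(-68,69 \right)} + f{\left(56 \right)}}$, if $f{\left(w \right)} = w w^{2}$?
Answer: $\sqrt{175685} \approx 419.15$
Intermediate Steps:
$f{\left(w \right)} = w^{3}$
$\sqrt{m{\left(-68,69 \right)} + f{\left(56 \right)}} = \sqrt{69 + 56^{3}} = \sqrt{69 + 175616} = \sqrt{175685}$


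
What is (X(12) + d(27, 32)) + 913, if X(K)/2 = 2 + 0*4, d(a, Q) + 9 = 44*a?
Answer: 2096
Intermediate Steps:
d(a, Q) = -9 + 44*a
X(K) = 4 (X(K) = 2*(2 + 0*4) = 2*(2 + 0) = 2*2 = 4)
(X(12) + d(27, 32)) + 913 = (4 + (-9 + 44*27)) + 913 = (4 + (-9 + 1188)) + 913 = (4 + 1179) + 913 = 1183 + 913 = 2096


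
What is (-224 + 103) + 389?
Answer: 268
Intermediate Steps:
(-224 + 103) + 389 = -121 + 389 = 268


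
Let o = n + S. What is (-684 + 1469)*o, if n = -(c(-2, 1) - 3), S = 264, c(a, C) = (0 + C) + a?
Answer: 210380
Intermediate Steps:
c(a, C) = C + a
n = 4 (n = -((1 - 2) - 3) = -(-1 - 3) = -1*(-4) = 4)
o = 268 (o = 4 + 264 = 268)
(-684 + 1469)*o = (-684 + 1469)*268 = 785*268 = 210380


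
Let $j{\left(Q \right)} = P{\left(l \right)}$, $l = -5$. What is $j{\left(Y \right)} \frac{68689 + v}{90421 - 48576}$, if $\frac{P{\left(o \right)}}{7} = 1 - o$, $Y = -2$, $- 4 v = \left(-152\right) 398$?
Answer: $\frac{3520146}{41845} \approx 84.123$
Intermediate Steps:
$v = 15124$ ($v = - \frac{\left(-152\right) 398}{4} = \left(- \frac{1}{4}\right) \left(-60496\right) = 15124$)
$P{\left(o \right)} = 7 - 7 o$ ($P{\left(o \right)} = 7 \left(1 - o\right) = 7 - 7 o$)
$j{\left(Q \right)} = 42$ ($j{\left(Q \right)} = 7 - -35 = 7 + 35 = 42$)
$j{\left(Y \right)} \frac{68689 + v}{90421 - 48576} = 42 \frac{68689 + 15124}{90421 - 48576} = 42 \cdot \frac{83813}{41845} = \frac{3520146}{41845}$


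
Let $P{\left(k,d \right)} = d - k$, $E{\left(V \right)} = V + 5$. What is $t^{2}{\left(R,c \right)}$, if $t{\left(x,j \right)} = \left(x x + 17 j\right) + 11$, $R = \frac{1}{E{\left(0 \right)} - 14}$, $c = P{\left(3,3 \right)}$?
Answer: $\frac{795664}{6561} \approx 121.27$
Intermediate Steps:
$E{\left(V \right)} = 5 + V$
$c = 0$ ($c = 3 - 3 = 0$)
$R = - \frac{1}{9}$ ($R = \frac{1}{\left(5 + 0\right) - 14} = \frac{1}{5 - 14} = \frac{1}{-9} = - \frac{1}{9} \approx -0.11111$)
$t{\left(x,j \right)} = 11 + x^{2} + 17 j$ ($t{\left(x,j \right)} = \left(x^{2} + 17 j\right) + 11 = 11 + x^{2} + 17 j$)
$t^{2}{\left(R,c \right)} = \left(11 + \left(- \frac{1}{9}\right)^{2} + 17 \cdot 0\right)^{2} = \left(11 + \frac{1}{81} + 0\right)^{2} = \left(\frac{892}{81}\right)^{2} = \frac{795664}{6561}$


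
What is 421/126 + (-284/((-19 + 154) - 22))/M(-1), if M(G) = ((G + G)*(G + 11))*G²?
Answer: 246811/71190 ≈ 3.4669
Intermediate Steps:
M(G) = 2*G³*(11 + G) (M(G) = ((2*G)*(11 + G))*G² = (2*G*(11 + G))*G² = 2*G³*(11 + G))
421/126 + (-284/((-19 + 154) - 22))/M(-1) = 421/126 + (-284/((-19 + 154) - 22))/((2*(-1)³*(11 - 1))) = 421*(1/126) + (-284/(135 - 22))/((2*(-1)*10)) = 421/126 - 284/113/(-20) = 421/126 - 284*1/113*(-1/20) = 421/126 - 284/113*(-1/20) = 421/126 + 71/565 = 246811/71190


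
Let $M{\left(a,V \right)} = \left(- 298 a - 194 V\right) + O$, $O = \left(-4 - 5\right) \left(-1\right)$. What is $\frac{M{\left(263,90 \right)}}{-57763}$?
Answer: $\frac{95825}{57763} \approx 1.6589$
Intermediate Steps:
$O = 9$ ($O = \left(-9\right) \left(-1\right) = 9$)
$M{\left(a,V \right)} = 9 - 298 a - 194 V$ ($M{\left(a,V \right)} = \left(- 298 a - 194 V\right) + 9 = 9 - 298 a - 194 V$)
$\frac{M{\left(263,90 \right)}}{-57763} = \frac{9 - 78374 - 17460}{-57763} = \left(9 - 78374 - 17460\right) \left(- \frac{1}{57763}\right) = \left(-95825\right) \left(- \frac{1}{57763}\right) = \frac{95825}{57763}$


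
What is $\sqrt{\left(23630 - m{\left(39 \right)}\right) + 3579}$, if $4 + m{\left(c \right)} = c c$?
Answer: $2 \sqrt{6423} \approx 160.29$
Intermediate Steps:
$m{\left(c \right)} = -4 + c^{2}$ ($m{\left(c \right)} = -4 + c c = -4 + c^{2}$)
$\sqrt{\left(23630 - m{\left(39 \right)}\right) + 3579} = \sqrt{\left(23630 - \left(-4 + 39^{2}\right)\right) + 3579} = \sqrt{\left(23630 - \left(-4 + 1521\right)\right) + 3579} = \sqrt{\left(23630 - 1517\right) + 3579} = \sqrt{22113 + 3579} = \sqrt{25692} = 2 \sqrt{6423}$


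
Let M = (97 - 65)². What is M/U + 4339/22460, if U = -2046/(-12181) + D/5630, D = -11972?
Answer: -98541817160717/188540402620 ≈ -522.66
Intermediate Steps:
U = -67155976/34289515 (U = -2046/(-12181) - 11972/5630 = -2046*(-1/12181) - 11972*1/5630 = 2046/12181 - 5986/2815 = -67155976/34289515 ≈ -1.9585)
M = 1024 (M = 32² = 1024)
M/U + 4339/22460 = 1024/(-67155976/34289515) + 4339/22460 = 1024*(-34289515/67155976) + 4339*(1/22460) = -4389057920/8394497 + 4339/22460 = -98541817160717/188540402620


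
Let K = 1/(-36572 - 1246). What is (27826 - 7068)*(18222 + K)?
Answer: 7152372276505/18909 ≈ 3.7825e+8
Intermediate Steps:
K = -1/37818 (K = 1/(-37818) = -1/37818 ≈ -2.6442e-5)
(27826 - 7068)*(18222 + K) = (27826 - 7068)*(18222 - 1/37818) = 20758*(689119595/37818) = 7152372276505/18909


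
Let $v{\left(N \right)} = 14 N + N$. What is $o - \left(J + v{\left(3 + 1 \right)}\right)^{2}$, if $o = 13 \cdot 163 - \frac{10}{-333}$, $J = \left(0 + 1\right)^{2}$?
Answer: $- \frac{533456}{333} \approx -1602.0$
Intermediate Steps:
$v{\left(N \right)} = 15 N$
$J = 1$ ($J = 1^{2} = 1$)
$o = \frac{705637}{333}$ ($o = 2119 - - \frac{10}{333} = 2119 + \frac{10}{333} = \frac{705637}{333} \approx 2119.0$)
$o - \left(J + v{\left(3 + 1 \right)}\right)^{2} = \frac{705637}{333} - \left(1 + 15 \left(3 + 1\right)\right)^{2} = \frac{705637}{333} - \left(1 + 15 \cdot 4\right)^{2} = \frac{705637}{333} - \left(1 + 60\right)^{2} = \frac{705637}{333} - 61^{2} = \frac{705637}{333} - 3721 = - \frac{533456}{333}$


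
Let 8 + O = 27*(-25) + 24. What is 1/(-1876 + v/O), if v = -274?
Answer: -659/1236010 ≈ -0.00053317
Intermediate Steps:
O = -659 (O = -8 + (27*(-25) + 24) = -8 + (-675 + 24) = -8 - 651 = -659)
1/(-1876 + v/O) = 1/(-1876 - 274/(-659)) = 1/(-1876 - 274*(-1/659)) = 1/(-1876 + 274/659) = 1/(-1236010/659) = -659/1236010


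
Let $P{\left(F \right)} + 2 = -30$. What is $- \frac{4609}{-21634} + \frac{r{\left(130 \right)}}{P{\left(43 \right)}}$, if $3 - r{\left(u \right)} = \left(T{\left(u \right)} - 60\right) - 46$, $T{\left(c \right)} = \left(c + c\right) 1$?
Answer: $\frac{1707111}{346144} \approx 4.9318$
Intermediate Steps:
$P{\left(F \right)} = -32$ ($P{\left(F \right)} = -2 - 30 = -32$)
$T{\left(c \right)} = 2 c$ ($T{\left(c \right)} = 2 c 1 = 2 c$)
$r{\left(u \right)} = 109 - 2 u$ ($r{\left(u \right)} = 3 - \left(\left(2 u - 60\right) - 46\right) = 3 - \left(\left(-60 + 2 u\right) - 46\right) = 3 - \left(-106 + 2 u\right) = 109 - 2 u$)
$- \frac{4609}{-21634} + \frac{r{\left(130 \right)}}{P{\left(43 \right)}} = - \frac{4609}{-21634} + \frac{109 - 260}{-32} = \left(-4609\right) \left(- \frac{1}{21634}\right) + \left(109 - 260\right) \left(- \frac{1}{32}\right) = \frac{4609}{21634} - - \frac{151}{32} = \frac{4609}{21634} + \frac{151}{32} = \frac{1707111}{346144}$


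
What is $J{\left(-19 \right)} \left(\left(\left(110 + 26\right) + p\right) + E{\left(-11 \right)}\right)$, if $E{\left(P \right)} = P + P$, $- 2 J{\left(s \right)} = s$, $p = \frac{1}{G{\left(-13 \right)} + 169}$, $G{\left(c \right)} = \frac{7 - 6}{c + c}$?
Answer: $\frac{4757866}{4393} \approx 1083.1$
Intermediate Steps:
$G{\left(c \right)} = \frac{1}{2 c}$ ($G{\left(c \right)} = 1 \frac{1}{2 c} = \frac{1}{2 c}$)
$p = \frac{26}{4393}$ ($p = \frac{1}{\frac{1}{2 \left(-13\right)} + 169} = \frac{1}{\frac{1}{2} \left(- \frac{1}{13}\right) + 169} = \frac{1}{- \frac{1}{26} + 169} = \frac{1}{\frac{4393}{26}} = \frac{26}{4393} \approx 0.0059185$)
$J{\left(s \right)} = - \frac{s}{2}$
$E{\left(P \right)} = 2 P$
$J{\left(-19 \right)} \left(\left(\left(110 + 26\right) + p\right) + E{\left(-11 \right)}\right) = \left(- \frac{1}{2}\right) \left(-19\right) \left(\left(\left(110 + 26\right) + \frac{26}{4393}\right) + 2 \left(-11\right)\right) = \frac{19 \left(\left(136 + \frac{26}{4393}\right) - 22\right)}{2} = \frac{19 \left(\frac{597474}{4393} - 22\right)}{2} = \frac{19}{2} \cdot \frac{500828}{4393} = \frac{4757866}{4393}$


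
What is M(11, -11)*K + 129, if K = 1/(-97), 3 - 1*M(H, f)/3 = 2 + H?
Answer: 12543/97 ≈ 129.31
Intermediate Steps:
M(H, f) = 3 - 3*H (M(H, f) = 9 - 3*(2 + H) = 9 + (-6 - 3*H) = 3 - 3*H)
K = -1/97 ≈ -0.010309
M(11, -11)*K + 129 = (3 - 3*11)*(-1/97) + 129 = (3 - 33)*(-1/97) + 129 = -30*(-1/97) + 129 = 30/97 + 129 = 12543/97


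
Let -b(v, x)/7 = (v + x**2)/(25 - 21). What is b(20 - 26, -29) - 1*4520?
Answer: -23925/4 ≈ -5981.3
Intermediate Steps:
b(v, x) = -7*v/4 - 7*x**2/4 (b(v, x) = -7*(v + x**2)/(25 - 21) = -7*(v + x**2)/4 = -7*(v/4 + x**2/4) = -7*v/4 - 7*x**2/4)
b(20 - 26, -29) - 1*4520 = (-7*(20 - 26)/4 - 7/4*(-29)**2) - 1*4520 = (-7/4*(-6) - 7/4*841) - 4520 = (21/2 - 5887/4) - 4520 = -5845/4 - 4520 = -23925/4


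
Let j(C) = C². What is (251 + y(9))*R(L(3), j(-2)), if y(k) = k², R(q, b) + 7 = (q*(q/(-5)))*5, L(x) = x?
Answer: -5312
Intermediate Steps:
R(q, b) = -7 - q² (R(q, b) = -7 + (q*(q/(-5)))*5 = -7 + (q*(q*(-⅕)))*5 = -7 + (q*(-q/5))*5 = -7 - q²/5*5 = -7 - q²)
(251 + y(9))*R(L(3), j(-2)) = (251 + 9²)*(-7 - 1*3²) = (251 + 81)*(-7 - 1*9) = 332*(-7 - 9) = 332*(-16) = -5312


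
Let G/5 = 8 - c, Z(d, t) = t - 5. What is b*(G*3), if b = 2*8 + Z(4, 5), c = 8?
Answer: 0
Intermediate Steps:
Z(d, t) = -5 + t
G = 0 (G = 5*(8 - 1*8) = 5*(8 - 8) = 5*0 = 0)
b = 16 (b = 2*8 + (-5 + 5) = 16 + 0 = 16)
b*(G*3) = 16*(0*3) = 16*0 = 0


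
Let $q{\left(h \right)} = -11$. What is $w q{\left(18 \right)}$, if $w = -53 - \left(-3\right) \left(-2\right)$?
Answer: $649$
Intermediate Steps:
$w = -59$ ($w = -53 - 6 = -59$)
$w q{\left(18 \right)} = \left(-59\right) \left(-11\right) = 649$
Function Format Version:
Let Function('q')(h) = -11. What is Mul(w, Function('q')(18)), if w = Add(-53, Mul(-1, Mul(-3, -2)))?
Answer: 649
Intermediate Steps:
w = -59 (w = Add(-53, Mul(-1, 6)) = Add(-53, -6) = -59)
Mul(w, Function('q')(18)) = Mul(-59, -11) = 649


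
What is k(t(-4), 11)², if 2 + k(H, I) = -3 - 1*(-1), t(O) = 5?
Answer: 16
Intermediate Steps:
k(H, I) = -4 (k(H, I) = -2 + (-3 - 1*(-1)) = -2 + (-3 + 1) = -2 - 2 = -4)
k(t(-4), 11)² = (-4)² = 16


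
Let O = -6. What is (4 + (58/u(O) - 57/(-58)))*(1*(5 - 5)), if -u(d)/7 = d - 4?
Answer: 0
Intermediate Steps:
u(d) = 28 - 7*d (u(d) = -7*(d - 4) = -7*(-4 + d) = 28 - 7*d)
(4 + (58/u(O) - 57/(-58)))*(1*(5 - 5)) = (4 + (58/(28 - 7*(-6)) - 57/(-58)))*(1*(5 - 5)) = (4 + (58/(28 + 42) - 57*(-1/58)))*(1*0) = (4 + (58/70 + 57/58))*0 = (4 + (58*(1/70) + 57/58))*0 = (4 + (29/35 + 57/58))*0 = (4 + 3677/2030)*0 = (11797/2030)*0 = 0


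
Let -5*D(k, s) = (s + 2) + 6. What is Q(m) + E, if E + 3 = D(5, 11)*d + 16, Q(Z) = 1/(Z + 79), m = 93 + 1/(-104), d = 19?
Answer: -5294032/89435 ≈ -59.194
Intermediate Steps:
m = 9671/104 (m = 93 - 1/104 = 9671/104 ≈ 92.990)
D(k, s) = -8/5 - s/5 (D(k, s) = -((s + 2) + 6)/5 = -((2 + s) + 6)/5 = -(8 + s)/5 = -8/5 - s/5)
Q(Z) = 1/(79 + Z)
E = -296/5 (E = -3 + ((-8/5 - ⅕*11)*19 + 16) = -3 + ((-8/5 - 11/5)*19 + 16) = -3 + (-19/5*19 + 16) = -3 + (-361/5 + 16) = -3 - 281/5 = -296/5 ≈ -59.200)
Q(m) + E = 1/(79 + 9671/104) - 296/5 = 1/(17887/104) - 296/5 = 104/17887 - 296/5 = -5294032/89435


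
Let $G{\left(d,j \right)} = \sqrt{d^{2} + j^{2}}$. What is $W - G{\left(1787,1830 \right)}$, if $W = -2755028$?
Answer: $-2755028 - \sqrt{6542269} \approx -2.7576 \cdot 10^{6}$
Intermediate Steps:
$W - G{\left(1787,1830 \right)} = -2755028 - \sqrt{1787^{2} + 1830^{2}} = -2755028 - \sqrt{3193369 + 3348900} = -2755028 - \sqrt{6542269}$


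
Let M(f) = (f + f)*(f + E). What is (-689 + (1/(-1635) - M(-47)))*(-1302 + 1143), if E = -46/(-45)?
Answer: 1302661666/1635 ≈ 7.9674e+5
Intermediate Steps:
E = 46/45 (E = -46*(-1/45) = 46/45 ≈ 1.0222)
M(f) = 2*f*(46/45 + f) (M(f) = (f + f)*(f + 46/45) = (2*f)*(46/45 + f) = 2*f*(46/45 + f))
(-689 + (1/(-1635) - M(-47)))*(-1302 + 1143) = (-689 + (1/(-1635) - 2*(-47)*(46 + 45*(-47))/45))*(-1302 + 1143) = (-689 + (-1/1635 - 2*(-47)*(46 - 2115)/45))*(-159) = (-689 + (-1/1635 - 2*(-47)*(-2069)/45))*(-159) = (-689 + (-1/1635 - 1*194486/45))*(-159) = (-689 + (-1/1635 - 194486/45))*(-159) = (-689 - 21198977/4905)*(-159) = -24578522/4905*(-159) = 1302661666/1635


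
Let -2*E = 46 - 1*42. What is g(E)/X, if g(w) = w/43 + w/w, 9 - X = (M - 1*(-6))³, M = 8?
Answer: -41/117605 ≈ -0.00034862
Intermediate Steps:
E = -2 (E = -(46 - 1*42)/2 = -(46 - 42)/2 = -½*4 = -2)
X = -2735 (X = 9 - (8 - 1*(-6))³ = 9 - (8 + 6)³ = 9 - 1*14³ = 9 - 1*2744 = 9 - 2744 = -2735)
g(w) = 1 + w/43 (g(w) = w*(1/43) + 1 = w/43 + 1 = 1 + w/43)
g(E)/X = (1 + (1/43)*(-2))/(-2735) = (1 - 2/43)*(-1/2735) = (41/43)*(-1/2735) = -41/117605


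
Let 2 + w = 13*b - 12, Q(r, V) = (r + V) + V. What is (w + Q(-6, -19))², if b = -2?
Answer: 7056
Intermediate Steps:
Q(r, V) = r + 2*V (Q(r, V) = (V + r) + V = r + 2*V)
w = -40 (w = -2 + (13*(-2) - 12) = -2 + (-26 - 12) = -2 - 38 = -40)
(w + Q(-6, -19))² = (-40 + (-6 + 2*(-19)))² = (-40 + (-6 - 38))² = (-40 - 44)² = (-84)² = 7056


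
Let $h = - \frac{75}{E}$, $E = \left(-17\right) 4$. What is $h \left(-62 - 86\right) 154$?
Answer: $- \frac{427350}{17} \approx -25138.0$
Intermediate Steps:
$E = -68$
$h = \frac{75}{68}$ ($h = - \frac{75}{-68} = \left(-75\right) \left(- \frac{1}{68}\right) = \frac{75}{68} \approx 1.1029$)
$h \left(-62 - 86\right) 154 = \frac{75 \left(-62 - 86\right)}{68} \cdot 154 = \frac{75}{68} \left(-148\right) 154 = \left(- \frac{2775}{17}\right) 154 = - \frac{427350}{17}$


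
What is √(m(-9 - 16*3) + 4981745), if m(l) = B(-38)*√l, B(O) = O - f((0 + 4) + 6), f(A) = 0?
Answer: √(4981745 - 38*I*√57) ≈ 2232.0 - 0.064*I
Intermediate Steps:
B(O) = O (B(O) = O - 1*0 = O + 0 = O)
m(l) = -38*√l
√(m(-9 - 16*3) + 4981745) = √(-38*√(-9 - 16*3) + 4981745) = √(-38*√(-9 - 48) + 4981745) = √(-38*I*√57 + 4981745) = √(4981745 - 38*I*√57)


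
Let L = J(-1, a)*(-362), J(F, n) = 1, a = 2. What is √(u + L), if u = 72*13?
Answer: √574 ≈ 23.958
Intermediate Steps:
u = 936
L = -362 (L = 1*(-362) = -362)
√(u + L) = √(936 - 362) = √574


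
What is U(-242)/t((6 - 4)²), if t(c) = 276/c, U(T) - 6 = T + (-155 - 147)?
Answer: -538/69 ≈ -7.7971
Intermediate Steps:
U(T) = -296 + T (U(T) = 6 + (T + (-155 - 147)) = 6 + (T - 302) = 6 + (-302 + T) = -296 + T)
U(-242)/t((6 - 4)²) = (-296 - 242)/((276/((6 - 4)²))) = -538/(276/(2²)) = -538/(276/4) = -538/(276*(¼)) = -538/69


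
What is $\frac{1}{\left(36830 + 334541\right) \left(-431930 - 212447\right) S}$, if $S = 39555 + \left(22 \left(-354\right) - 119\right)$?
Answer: $- \frac{1}{7573459156078816} \approx -1.3204 \cdot 10^{-16}$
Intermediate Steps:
$S = 31648$ ($S = 39555 - 7907 = 31648$)
$\frac{1}{\left(36830 + 334541\right) \left(-431930 - 212447\right) S} = \frac{1}{\left(36830 + 334541\right) \left(-431930 - 212447\right) 31648} = \frac{1}{371371 \left(-644377\right)} \frac{1}{31648} = \frac{1}{-239302930867} \cdot \frac{1}{31648} = \left(- \frac{1}{239302930867}\right) \frac{1}{31648} = - \frac{1}{7573459156078816}$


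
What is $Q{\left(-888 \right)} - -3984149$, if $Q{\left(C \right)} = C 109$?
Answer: $3887357$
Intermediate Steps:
$Q{\left(C \right)} = 109 C$
$Q{\left(-888 \right)} - -3984149 = 109 \left(-888\right) - -3984149 = -96792 + 3984149 = 3887357$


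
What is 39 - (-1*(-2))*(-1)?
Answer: 41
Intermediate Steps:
39 - (-1*(-2))*(-1) = 39 - 2*(-1) = 39 - 1*(-2) = 39 + 2 = 41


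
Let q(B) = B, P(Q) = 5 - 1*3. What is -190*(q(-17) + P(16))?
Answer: 2850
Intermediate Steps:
P(Q) = 2 (P(Q) = 5 - 3 = 2)
-190*(q(-17) + P(16)) = -190*(-17 + 2) = -190*(-15) = 2850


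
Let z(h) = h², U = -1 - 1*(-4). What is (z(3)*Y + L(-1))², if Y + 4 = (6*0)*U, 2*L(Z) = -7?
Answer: 6241/4 ≈ 1560.3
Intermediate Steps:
L(Z) = -7/2 (L(Z) = (½)*(-7) = -7/2)
U = 3 (U = -1 + 4 = 3)
Y = -4 (Y = -4 + (6*0)*3 = -4 + 0*3 = -4 + 0 = -4)
(z(3)*Y + L(-1))² = (3²*(-4) - 7/2)² = (9*(-4) - 7/2)² = (-36 - 7/2)² = (-79/2)² = 6241/4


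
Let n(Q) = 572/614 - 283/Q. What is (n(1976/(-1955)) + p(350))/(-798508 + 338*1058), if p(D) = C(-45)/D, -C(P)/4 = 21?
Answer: -4256797483/6686661883200 ≈ -0.00063661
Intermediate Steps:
n(Q) = 286/307 - 283/Q (n(Q) = 572*(1/614) - 283/Q = 286/307 - 283/Q)
C(P) = -84 (C(P) = -4*21 = -84)
p(D) = -84/D
(n(1976/(-1955)) + p(350))/(-798508 + 338*1058) = ((286/307 - 283/(1976/(-1955))) - 84/350)/(-798508 + 338*1058) = ((286/307 - 283/(1976*(-1/1955))) - 84*1/350)/(-798508 + 357604) = ((286/307 - 283/(-1976/1955)) - 6/25)/(-440904) = ((286/307 - 283*(-1955/1976)) - 6/25)*(-1/440904) = ((286/307 + 553265/1976) - 6/25)*(-1/440904) = (170417491/606632 - 6/25)*(-1/440904) = (4256797483/15165800)*(-1/440904) = -4256797483/6686661883200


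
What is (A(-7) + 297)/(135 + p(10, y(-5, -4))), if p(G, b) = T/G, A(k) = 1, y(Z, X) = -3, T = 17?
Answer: 2980/1367 ≈ 2.1800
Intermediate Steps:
p(G, b) = 17/G
(A(-7) + 297)/(135 + p(10, y(-5, -4))) = (1 + 297)/(135 + 17/10) = 298/(135 + 17*(⅒)) = 298/(135 + 17/10) = 298/(1367/10) = 298*(10/1367) = 2980/1367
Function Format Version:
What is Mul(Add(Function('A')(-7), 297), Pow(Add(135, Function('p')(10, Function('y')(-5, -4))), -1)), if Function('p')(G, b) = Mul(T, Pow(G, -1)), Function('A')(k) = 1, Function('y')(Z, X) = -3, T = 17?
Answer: Rational(2980, 1367) ≈ 2.1800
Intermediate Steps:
Function('p')(G, b) = Mul(17, Pow(G, -1))
Mul(Add(Function('A')(-7), 297), Pow(Add(135, Function('p')(10, Function('y')(-5, -4))), -1)) = Mul(Add(1, 297), Pow(Add(135, Mul(17, Pow(10, -1))), -1)) = Mul(298, Pow(Add(135, Mul(17, Rational(1, 10))), -1)) = Mul(298, Pow(Add(135, Rational(17, 10)), -1)) = Mul(298, Pow(Rational(1367, 10), -1)) = Mul(298, Rational(10, 1367)) = Rational(2980, 1367)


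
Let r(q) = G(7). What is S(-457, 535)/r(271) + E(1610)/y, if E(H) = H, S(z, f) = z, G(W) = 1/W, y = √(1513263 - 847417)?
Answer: -3199 + 805*√665846/332923 ≈ -3197.0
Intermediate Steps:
y = √665846 ≈ 815.99
r(q) = ⅐ (r(q) = 1/7 = ⅐)
S(-457, 535)/r(271) + E(1610)/y = -457/⅐ + 1610/(√665846) = -457*7 + 1610*(√665846/665846) = -3199 + 805*√665846/332923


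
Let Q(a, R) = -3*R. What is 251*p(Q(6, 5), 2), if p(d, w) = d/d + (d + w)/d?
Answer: 7028/15 ≈ 468.53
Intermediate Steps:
p(d, w) = 1 + (d + w)/d
251*p(Q(6, 5), 2) = 251*(2 + 2/((-3*5))) = 251*(2 + 2/(-15)) = 251*(2 + 2*(-1/15)) = 251*(2 - 2/15) = 251*(28/15) = 7028/15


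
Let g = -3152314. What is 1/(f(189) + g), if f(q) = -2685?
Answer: -1/3154999 ≈ -3.1696e-7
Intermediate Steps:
1/(f(189) + g) = 1/(-2685 - 3152314) = 1/(-3154999) = -1/3154999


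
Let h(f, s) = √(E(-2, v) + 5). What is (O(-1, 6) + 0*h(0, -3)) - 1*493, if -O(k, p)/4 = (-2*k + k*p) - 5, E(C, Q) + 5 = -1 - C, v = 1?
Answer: -457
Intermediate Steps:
E(C, Q) = -6 - C (E(C, Q) = -5 + (-1 - C) = -6 - C)
O(k, p) = 20 + 8*k - 4*k*p (O(k, p) = -4*((-2*k + k*p) - 5) = -4*(-5 - 2*k + k*p) = 20 + 8*k - 4*k*p)
h(f, s) = 1 (h(f, s) = √((-6 - 1*(-2)) + 5) = √((-6 + 2) + 5) = √(-4 + 5) = √1 = 1)
(O(-1, 6) + 0*h(0, -3)) - 1*493 = ((20 + 8*(-1) - 4*(-1)*6) + 0*1) - 1*493 = ((20 - 8 + 24) + 0) - 493 = (36 + 0) - 493 = 36 - 493 = -457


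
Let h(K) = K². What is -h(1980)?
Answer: -3920400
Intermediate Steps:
-h(1980) = -1*1980² = -1*3920400 = -3920400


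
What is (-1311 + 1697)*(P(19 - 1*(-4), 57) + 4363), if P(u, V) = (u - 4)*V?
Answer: 2102156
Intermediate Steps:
P(u, V) = V*(-4 + u) (P(u, V) = (-4 + u)*V = V*(-4 + u))
(-1311 + 1697)*(P(19 - 1*(-4), 57) + 4363) = (-1311 + 1697)*(57*(-4 + (19 - 1*(-4))) + 4363) = 386*(57*(-4 + (19 + 4)) + 4363) = 386*(57*(-4 + 23) + 4363) = 386*(57*19 + 4363) = 386*(1083 + 4363) = 386*5446 = 2102156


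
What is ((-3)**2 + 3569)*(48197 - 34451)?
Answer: 49183188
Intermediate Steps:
((-3)**2 + 3569)*(48197 - 34451) = (9 + 3569)*13746 = 3578*13746 = 49183188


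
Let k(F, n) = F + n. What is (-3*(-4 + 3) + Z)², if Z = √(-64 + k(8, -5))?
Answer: -52 + 6*I*√61 ≈ -52.0 + 46.862*I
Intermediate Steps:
Z = I*√61 (Z = √(-64 + (8 - 5)) = √(-64 + 3) = √(-61) = I*√61 ≈ 7.8102*I)
(-3*(-4 + 3) + Z)² = (-3*(-4 + 3) + I*√61)² = (-3*(-1) + I*√61)² = (3 + I*√61)²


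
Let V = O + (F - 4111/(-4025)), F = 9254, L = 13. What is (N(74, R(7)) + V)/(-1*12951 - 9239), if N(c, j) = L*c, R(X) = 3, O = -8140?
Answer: -8360011/89314750 ≈ -0.093602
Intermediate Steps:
N(c, j) = 13*c
V = 4487961/4025 (V = -8140 + (9254 - 4111/(-4025)) = -8140 + (9254 - 4111*(-1/4025)) = -8140 + (9254 + 4111/4025) = -8140 + 37251461/4025 = 4487961/4025 ≈ 1115.0)
(N(74, R(7)) + V)/(-1*12951 - 9239) = (13*74 + 4487961/4025)/(-1*12951 - 9239) = (962 + 4487961/4025)/(-12951 - 9239) = (8360011/4025)/(-22190) = (8360011/4025)*(-1/22190) = -8360011/89314750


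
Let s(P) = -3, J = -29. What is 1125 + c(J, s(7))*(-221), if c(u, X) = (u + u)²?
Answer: -742319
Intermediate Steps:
c(u, X) = 4*u² (c(u, X) = (2*u)² = 4*u²)
1125 + c(J, s(7))*(-221) = 1125 + (4*(-29)²)*(-221) = 1125 + (4*841)*(-221) = 1125 + 3364*(-221) = 1125 - 743444 = -742319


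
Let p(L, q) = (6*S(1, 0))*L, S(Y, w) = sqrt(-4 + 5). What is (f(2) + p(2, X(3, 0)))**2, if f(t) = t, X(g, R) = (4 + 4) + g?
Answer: 196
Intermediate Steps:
X(g, R) = 8 + g
S(Y, w) = 1 (S(Y, w) = sqrt(1) = 1)
p(L, q) = 6*L (p(L, q) = (6*1)*L = 6*L)
(f(2) + p(2, X(3, 0)))**2 = (2 + 6*2)**2 = (2 + 12)**2 = 14**2 = 196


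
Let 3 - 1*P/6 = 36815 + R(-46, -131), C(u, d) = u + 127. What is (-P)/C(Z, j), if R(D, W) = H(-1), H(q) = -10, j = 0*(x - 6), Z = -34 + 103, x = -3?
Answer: 55203/49 ≈ 1126.6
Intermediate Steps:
Z = 69
j = 0 (j = 0*(-3 - 6) = 0*(-9) = 0)
R(D, W) = -10
C(u, d) = 127 + u
P = -220812 (P = 18 - 6*(36815 - 10) = 18 - 6*36805 = 18 - 220830 = -220812)
(-P)/C(Z, j) = (-1*(-220812))/(127 + 69) = 220812/196 = 220812*(1/196) = 55203/49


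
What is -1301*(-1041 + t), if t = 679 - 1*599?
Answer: 1250261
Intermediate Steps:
t = 80 (t = 679 - 599 = 80)
-1301*(-1041 + t) = -1301*(-1041 + 80) = -1301*(-961) = 1250261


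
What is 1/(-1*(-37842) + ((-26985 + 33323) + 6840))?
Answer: 1/51020 ≈ 1.9600e-5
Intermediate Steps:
1/(-1*(-37842) + ((-26985 + 33323) + 6840)) = 1/(37842 + (6338 + 6840)) = 1/(37842 + 13178) = 1/51020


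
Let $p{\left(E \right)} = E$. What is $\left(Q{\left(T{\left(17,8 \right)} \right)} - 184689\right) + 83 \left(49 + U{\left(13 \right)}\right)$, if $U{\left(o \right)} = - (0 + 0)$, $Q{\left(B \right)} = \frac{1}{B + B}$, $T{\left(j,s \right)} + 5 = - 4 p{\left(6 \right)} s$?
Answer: $- \frac{71165069}{394} \approx -1.8062 \cdot 10^{5}$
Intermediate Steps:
$T{\left(j,s \right)} = -5 - 24 s$ ($T{\left(j,s \right)} = -5 + \left(-4\right) 6 s = -5 - 24 s$)
$Q{\left(B \right)} = \frac{1}{2 B}$
$U{\left(o \right)} = 0$ ($U{\left(o \right)} = \left(-1\right) 0 = 0$)
$\left(Q{\left(T{\left(17,8 \right)} \right)} - 184689\right) + 83 \left(49 + U{\left(13 \right)}\right) = \left(\frac{1}{2 \left(-5 - 192\right)} - 184689\right) + 83 \left(49 + 0\right) = \left(\frac{1}{2 \left(-5 - 192\right)} - 184689\right) + 83 \cdot 49 = \left(\frac{1}{2 \left(-197\right)} - 184689\right) + 4067 = \left(\frac{1}{2} \left(- \frac{1}{197}\right) - 184689\right) + 4067 = \left(- \frac{1}{394} - 184689\right) + 4067 = - \frac{72767467}{394} + 4067 = - \frac{71165069}{394}$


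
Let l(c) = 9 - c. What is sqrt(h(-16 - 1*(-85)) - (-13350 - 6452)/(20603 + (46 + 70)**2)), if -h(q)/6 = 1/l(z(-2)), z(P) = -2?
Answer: 2*sqrt(1261443183)/374649 ≈ 0.18960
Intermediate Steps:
h(q) = -6/11 (h(q) = -6/(9 - 1*(-2)) = -6/(9 + 2) = -6/11)
sqrt(h(-16 - 1*(-85)) - (-13350 - 6452)/(20603 + (46 + 70)**2)) = sqrt(-6/11 - (-13350 - 6452)/(20603 + (46 + 70)**2)) = sqrt(-6/11 - (-19802)/(20603 + 116**2)) = sqrt(-6/11 - (-19802)/(20603 + 13456)) = sqrt(-6/11 - (-19802)/34059) = sqrt(-6/11 - 1*(-19802/34059)) = sqrt(-6/11 + 19802/34059) = sqrt(13468/374649) = 2*sqrt(1261443183)/374649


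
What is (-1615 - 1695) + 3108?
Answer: -202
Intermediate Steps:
(-1615 - 1695) + 3108 = -3310 + 3108 = -202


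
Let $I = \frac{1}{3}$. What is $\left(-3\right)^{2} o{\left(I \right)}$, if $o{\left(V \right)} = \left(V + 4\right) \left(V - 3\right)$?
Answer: $-104$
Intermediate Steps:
$I = \frac{1}{3} \approx 0.33333$
$o{\left(V \right)} = \left(-3 + V\right) \left(4 + V\right)$ ($o{\left(V \right)} = \left(4 + V\right) \left(-3 + V\right) = \left(-3 + V\right) \left(4 + V\right)$)
$\left(-3\right)^{2} o{\left(I \right)} = \left(-3\right)^{2} \left(-12 + \frac{1}{3} + \left(\frac{1}{3}\right)^{2}\right) = 9 \left(-12 + \frac{1}{3} + \frac{1}{9}\right) = 9 \left(- \frac{104}{9}\right) = -104$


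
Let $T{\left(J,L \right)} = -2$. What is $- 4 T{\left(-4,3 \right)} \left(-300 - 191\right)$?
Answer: $-3928$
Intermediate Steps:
$- 4 T{\left(-4,3 \right)} \left(-300 - 191\right) = \left(-4\right) \left(-2\right) \left(-300 - 191\right) = 8 \left(-491\right) = -3928$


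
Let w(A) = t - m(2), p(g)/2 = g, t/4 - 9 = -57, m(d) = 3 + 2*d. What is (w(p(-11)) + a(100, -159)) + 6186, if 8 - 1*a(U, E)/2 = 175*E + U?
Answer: 61453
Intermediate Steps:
a(U, E) = 16 - 350*E - 2*U (a(U, E) = 16 - 2*(175*E + U) = 16 - 2*(U + 175*E) = 16 + (-350*E - 2*U) = 16 - 350*E - 2*U)
t = -192 (t = 36 + 4*(-57) = 36 - 228 = -192)
p(g) = 2*g
w(A) = -199 (w(A) = -192 - (3 + 2*2) = -192 - (3 + 4) = -192 - 1*7 = -192 - 7 = -199)
(w(p(-11)) + a(100, -159)) + 6186 = (-199 + (16 - 350*(-159) - 2*100)) + 6186 = (-199 + (16 + 55650 - 200)) + 6186 = (-199 + 55466) + 6186 = 55267 + 6186 = 61453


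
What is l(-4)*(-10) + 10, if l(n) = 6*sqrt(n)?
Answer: 10 - 120*I ≈ 10.0 - 120.0*I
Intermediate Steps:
l(-4)*(-10) + 10 = (6*sqrt(-4))*(-10) + 10 = (6*(2*I))*(-10) + 10 = (12*I)*(-10) + 10 = -120*I + 10 = 10 - 120*I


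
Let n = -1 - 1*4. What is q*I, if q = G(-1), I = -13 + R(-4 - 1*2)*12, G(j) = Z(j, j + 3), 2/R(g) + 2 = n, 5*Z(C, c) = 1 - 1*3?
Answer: 46/7 ≈ 6.5714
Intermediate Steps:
Z(C, c) = -⅖ (Z(C, c) = (1 - 1*3)/5 = (1 - 3)/5 = (⅕)*(-2) = -⅖)
n = -5 (n = -1 - 4 = -5)
R(g) = -2/7 (R(g) = 2/(-2 - 5) = 2/(-7) = 2*(-⅐) = -2/7)
G(j) = -⅖
I = -115/7 (I = -13 - 2/7*12 = -13 - 24/7 = -115/7 ≈ -16.429)
q = -⅖ ≈ -0.40000
q*I = -⅖*(-115/7) = 46/7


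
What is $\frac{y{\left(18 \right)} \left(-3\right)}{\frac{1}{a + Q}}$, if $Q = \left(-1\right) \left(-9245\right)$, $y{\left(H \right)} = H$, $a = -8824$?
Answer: $-22734$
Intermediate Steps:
$Q = 9245$
$\frac{y{\left(18 \right)} \left(-3\right)}{\frac{1}{a + Q}} = \frac{18 \left(-3\right)}{\frac{1}{-8824 + 9245}} = - \frac{54}{\frac{1}{421}} = - 54 \frac{1}{\frac{1}{421}} = \left(-54\right) 421 = -22734$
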